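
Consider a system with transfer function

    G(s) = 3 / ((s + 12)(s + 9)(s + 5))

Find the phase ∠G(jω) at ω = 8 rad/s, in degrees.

At s = j8: numerator = 3, denominator = -1124 + j1192.
∠G = ∠num − ∠den = 0° − (133.32°) = -133.3°.

∠G(j8) ≈ -133.3°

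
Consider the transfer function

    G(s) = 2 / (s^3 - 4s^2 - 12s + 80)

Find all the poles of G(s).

s = 4 + 2j, 4 - 2j, -4

The poles are the roots of the denominator s^3 - 4s^2 - 12s + 80 = 0.
Trying s = -4: the polynomial evaluates to 0, so (s + 4) is a factor.
Dividing out leaves s^2 - 8s + 20 = 0.
The quadratic formula then gives s = 4 ± 2j.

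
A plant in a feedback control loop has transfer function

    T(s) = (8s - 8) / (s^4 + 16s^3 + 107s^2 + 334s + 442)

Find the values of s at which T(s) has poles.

s = -5 + 3j, -5 - 3j, -3 + 2j, -3 - 2j

The poles are the roots of the denominator s^4 + 16s^3 + 107s^2 + 334s + 442 = 0.
No real roots exist; factor into two real quadratics: (s^2 + 10s + 34)(s^2 + 6s + 13) = 0.
Each quadratic gives a conjugate pair via the quadratic formula.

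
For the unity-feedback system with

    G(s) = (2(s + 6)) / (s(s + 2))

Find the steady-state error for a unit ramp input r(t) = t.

e_ss = 0.1667

G(s) has one pole at the origin.
This is a Type 1 system. Kv = lim_{s→0} s·G(s) = 12/2 = 6.
e_ss = 1/Kv = 1/(6) = 1/6 ≈ 0.1667.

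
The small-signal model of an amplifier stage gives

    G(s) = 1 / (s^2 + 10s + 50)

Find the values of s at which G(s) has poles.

The poles are the roots of the denominator s^2 + 10s + 50 = 0.
Using the quadratic formula: s = (-10 ± √(-100))/2 = -5 ± 5j.

s = -5 ± 5j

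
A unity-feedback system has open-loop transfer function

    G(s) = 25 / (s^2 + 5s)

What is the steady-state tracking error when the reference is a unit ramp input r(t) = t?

e_ss = 0.2000

G(s) has one pole at the origin.
This is a Type 1 system. Kv = lim_{s→0} s·G(s) = 25/5 = 5.
e_ss = 1/Kv = 1/(5) = 1/5 ≈ 0.2000.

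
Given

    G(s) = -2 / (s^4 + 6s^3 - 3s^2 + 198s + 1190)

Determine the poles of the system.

The poles are the roots of the denominator s^4 + 6s^3 - 3s^2 + 198s + 1190 = 0.
Trying s = -7: the polynomial evaluates to 0, so (s + 7) is a factor.
Dividing out leaves s^3 - s^2 + 4s + 170 = 0.
This factors further as (s + 5)(s^2 - 6s + 34) = 0.

s = -7, -5, 3 ± 5j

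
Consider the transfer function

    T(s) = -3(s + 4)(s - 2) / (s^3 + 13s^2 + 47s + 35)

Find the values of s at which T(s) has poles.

s = -7, -1, -5

The poles are the roots of the denominator s^3 + 13s^2 + 47s + 35 = 0.
Trying s = -7: the polynomial evaluates to 0, so (s + 7) is a factor.
Dividing out leaves s^2 + 6s + 5 = 0.
Factoring the quadratic: (s + 1)(s + 5) = 0.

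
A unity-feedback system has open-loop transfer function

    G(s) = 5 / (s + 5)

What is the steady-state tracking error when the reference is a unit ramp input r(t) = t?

e_ss = ∞

G(s) has no poles at the origin.
This is a Type 0 system; Kv = lim_{s→0} s·G(s) = 0, so the steady-state error for a ramp input is infinite.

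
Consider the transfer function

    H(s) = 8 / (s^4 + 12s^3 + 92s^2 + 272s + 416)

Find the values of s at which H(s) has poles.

s = -4 ± 6j, -2 ± 2j

The poles are the roots of the denominator s^4 + 12s^3 + 92s^2 + 272s + 416 = 0.
No real roots exist; factor into two real quadratics: (s^2 + 8s + 52)(s^2 + 4s + 8) = 0.
Each quadratic gives a conjugate pair via the quadratic formula.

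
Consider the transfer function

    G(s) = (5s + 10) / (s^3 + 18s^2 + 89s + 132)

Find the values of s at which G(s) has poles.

The poles are the roots of the denominator s^3 + 18s^2 + 89s + 132 = 0.
Trying s = -3: the polynomial evaluates to 0, so (s + 3) is a factor.
Dividing out leaves s^2 + 15s + 44 = 0.
Factoring the quadratic: (s + 4)(s + 11) = 0.

s = -3, -4, -11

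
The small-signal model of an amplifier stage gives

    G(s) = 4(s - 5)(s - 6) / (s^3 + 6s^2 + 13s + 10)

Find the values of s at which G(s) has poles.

s = -2 + j, -2 - j, -2

The poles are the roots of the denominator s^3 + 6s^2 + 13s + 10 = 0.
Trying s = -2: the polynomial evaluates to 0, so (s + 2) is a factor.
Dividing out leaves s^2 + 4s + 5 = 0.
The quadratic formula then gives s = -2 ± 1j.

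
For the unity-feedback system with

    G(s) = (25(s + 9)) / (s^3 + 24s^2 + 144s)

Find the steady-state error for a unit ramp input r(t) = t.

G(s) has one pole at the origin.
This is a Type 1 system. Kv = lim_{s→0} s·G(s) = 225/144 = 25/16.
e_ss = 1/Kv = 1/(25/16) = 16/25 ≈ 0.6400.

e_ss = 0.6400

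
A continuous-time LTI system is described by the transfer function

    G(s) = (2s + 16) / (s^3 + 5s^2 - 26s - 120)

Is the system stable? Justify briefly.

The denominator s^3 + 5s^2 - 26s - 120 factors as (s + 6)(s - 5)(s + 4), giving poles at s = -6, 5, -4.
Since the pole(s) at s = 5 lie in the right half-plane, the system is unstable.

unstable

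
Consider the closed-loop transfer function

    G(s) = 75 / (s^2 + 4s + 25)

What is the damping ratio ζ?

Compare the denominator to the standard form s^2 + 2ζωₙs + ωₙ².
ωₙ² = 25, so ωₙ = 5 rad/s.
2ζωₙ = 4, so ζ = 4/(2·5) = 0.4.
With ζ = 0.4 the response is underdamped.

ζ = 0.4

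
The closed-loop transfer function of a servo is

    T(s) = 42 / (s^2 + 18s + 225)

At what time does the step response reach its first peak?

Comparing s^2 + 18s + 225 to s^2 + 2ζωₙs + ωₙ²: ωₙ = 15 rad/s and ζ = 18/(2·15) = 0.6.
ζωₙ = 18/2 = 9, so ω_d = ωₙ√(1−ζ²) = √(ωₙ² − (ζωₙ)²) = √(225 − 9²) = √144 = 12 rad/s.
t_p = π/ω_d = π/12 ≈ 0.2618 s.

t_p ≈ 0.2618 s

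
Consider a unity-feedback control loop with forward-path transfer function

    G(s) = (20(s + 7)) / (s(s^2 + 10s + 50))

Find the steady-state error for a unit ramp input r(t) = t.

G(s) has one pole at the origin.
This is a Type 1 system. Kv = lim_{s→0} s·G(s) = 140/50 = 14/5.
e_ss = 1/Kv = 1/(14/5) = 5/14 ≈ 0.3571.

e_ss = 0.3571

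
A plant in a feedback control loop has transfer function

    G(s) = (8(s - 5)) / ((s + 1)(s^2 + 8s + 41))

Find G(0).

G(0) = -40/41 ≈ -0.9756

At s = 0 each factor (s + a) contributes a and each (s^2 + bs + c) contributes c.
G(0) = 8·(-5) / ((1) · (41)) = -40/41 = -40/41.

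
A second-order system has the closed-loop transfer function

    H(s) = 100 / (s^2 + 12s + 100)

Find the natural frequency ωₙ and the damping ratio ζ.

Compare the denominator to the standard form s^2 + 2ζωₙs + ωₙ².
ωₙ² = 100, so ωₙ = 10 rad/s.
2ζωₙ = 12, so ζ = 12/(2·10) = 0.6.

ωₙ = 10 rad/s, ζ = 0.6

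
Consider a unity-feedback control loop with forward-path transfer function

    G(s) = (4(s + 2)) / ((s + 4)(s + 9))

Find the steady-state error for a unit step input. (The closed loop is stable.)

e_ss = 0.8182

G(s) has no poles at the origin.
This is a Type 0 system. Kp = lim_{s→0} G(s) = 8/36 = 2/9.
e_ss = 1/(1 + Kp) = 1/(1 + 2/9) = 9/11 ≈ 0.8182.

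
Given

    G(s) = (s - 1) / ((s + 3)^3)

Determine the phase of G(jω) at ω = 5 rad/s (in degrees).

At s = j5: numerator = -1 + j5, denominator = -198 + j10.
∠G = ∠num − ∠den = 101.31° − (177.11°) = -75.80°.

∠G(j5) ≈ -75.80°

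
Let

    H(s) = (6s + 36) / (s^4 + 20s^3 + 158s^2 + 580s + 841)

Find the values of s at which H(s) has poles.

The poles are the roots of the denominator s^4 + 20s^3 + 158s^2 + 580s + 841 = 0.
No real roots exist; factor into two real quadratics: (s^2 + 10s + 29)(s^2 + 10s + 29) = 0.
Each quadratic gives a conjugate pair via the quadratic formula.

s = -5 + 2j, -5 - 2j, -5 + 2j, -5 - 2j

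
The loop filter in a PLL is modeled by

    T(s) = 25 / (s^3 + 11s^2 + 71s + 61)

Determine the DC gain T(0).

Set s = 0: T(0) = (25) / (61) = 25/61.

T(0) = 25/61 ≈ 0.4098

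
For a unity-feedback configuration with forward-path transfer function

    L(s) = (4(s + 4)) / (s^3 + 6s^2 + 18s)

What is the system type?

The denominator has 1 factor of s at the origin (free integrator), so this is a Type 1 system.

Type 1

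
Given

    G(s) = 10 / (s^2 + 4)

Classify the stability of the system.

marginally stable

The denominator s^2 + 4 factors as (s^2 + 4), giving poles at s = 2j, -2j.
Since the simple pole(s) at s = ±2j lie on the jω-axis with none in the right half-plane, the system is marginally stable.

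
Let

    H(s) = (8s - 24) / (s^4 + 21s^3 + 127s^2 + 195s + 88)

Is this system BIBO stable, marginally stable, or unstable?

The denominator s^4 + 21s^3 + 127s^2 + 195s + 88 factors as (s + 1)^2(s + 11)(s + 8), giving poles at s = -1, -11, -1, -8.
Since all poles lie strictly in the left half-plane, the system is stable.

stable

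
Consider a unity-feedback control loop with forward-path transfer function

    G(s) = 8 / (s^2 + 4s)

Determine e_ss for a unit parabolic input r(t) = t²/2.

e_ss = ∞

G(s) has one pole at the origin.
This is a Type 1 system; Ka = lim_{s→0} s^2·G(s) = 0, so the steady-state error for a parabola input is infinite.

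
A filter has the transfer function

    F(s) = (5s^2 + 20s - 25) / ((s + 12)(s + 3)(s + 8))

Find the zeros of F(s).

s = -5, 1

Set the numerator to zero: 5s^2 + 20s - 25 = 0, i.e. 5·(s^2 + 4s - 5) = 0.
Factoring: (s + 5)(s - 1) = 0.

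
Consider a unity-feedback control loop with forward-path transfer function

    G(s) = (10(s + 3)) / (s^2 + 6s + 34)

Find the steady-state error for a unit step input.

G(s) has no poles at the origin.
This is a Type 0 system. Kp = lim_{s→0} G(s) = 30/34 = 15/17.
e_ss = 1/(1 + Kp) = 1/(1 + 15/17) = 17/32 ≈ 0.5312.

e_ss = 0.5312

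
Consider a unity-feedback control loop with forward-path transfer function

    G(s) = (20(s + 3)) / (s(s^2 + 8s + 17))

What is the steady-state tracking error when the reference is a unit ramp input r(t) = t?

e_ss = 0.2833

G(s) has one pole at the origin.
This is a Type 1 system. Kv = lim_{s→0} s·G(s) = 60/17.
e_ss = 1/Kv = 1/(60/17) = 17/60 ≈ 0.2833.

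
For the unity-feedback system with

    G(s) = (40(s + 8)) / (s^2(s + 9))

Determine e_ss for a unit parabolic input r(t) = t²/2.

e_ss = 0.02813

G(s) has 2 poles at the origin.
This is a Type 2 system. Ka = lim_{s→0} s^2·G(s) = 320/9.
e_ss = 1/Ka = 1/(320/9) = 9/320 ≈ 0.02813.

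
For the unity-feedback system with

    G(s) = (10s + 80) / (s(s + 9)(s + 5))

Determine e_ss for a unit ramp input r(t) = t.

e_ss = 0.5625

G(s) has one pole at the origin.
This is a Type 1 system. Kv = lim_{s→0} s·G(s) = 80/45 = 16/9.
e_ss = 1/Kv = 1/(16/9) = 9/16 ≈ 0.5625.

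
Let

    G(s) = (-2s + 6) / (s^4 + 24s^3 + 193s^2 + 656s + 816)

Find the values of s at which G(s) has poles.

s = -12, -4, -4 + j, -4 - j

The poles are the roots of the denominator s^4 + 24s^3 + 193s^2 + 656s + 816 = 0.
Trying s = -12: the polynomial evaluates to 0, so (s + 12) is a factor.
Dividing out leaves s^3 + 12s^2 + 49s + 68 = 0.
This factors further as (s + 4)(s^2 + 8s + 17) = 0.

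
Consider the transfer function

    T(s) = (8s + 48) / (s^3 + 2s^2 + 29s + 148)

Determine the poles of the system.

The poles are the roots of the denominator s^3 + 2s^2 + 29s + 148 = 0.
Trying s = -4: the polynomial evaluates to 0, so (s + 4) is a factor.
Dividing out leaves s^2 - 2s + 37 = 0.
The quadratic formula then gives s = 1 ± 6j.

s = 1 ± 6j, -4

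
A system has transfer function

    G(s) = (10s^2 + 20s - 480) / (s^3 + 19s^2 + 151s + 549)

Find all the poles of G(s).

The poles are the roots of the denominator s^3 + 19s^2 + 151s + 549 = 0.
Trying s = -9: the polynomial evaluates to 0, so (s + 9) is a factor.
Dividing out leaves s^2 + 10s + 61 = 0.
The quadratic formula then gives s = -5 ± 6j.

s = -5 ± 6j, -9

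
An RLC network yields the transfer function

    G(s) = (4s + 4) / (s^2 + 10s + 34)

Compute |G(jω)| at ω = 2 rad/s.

Substitute s = j2: numerator = 4 + j8, denominator = 30 + j20.
|G(j2)| = |4 + j8| / |30 + j20| = 8.9443 / 36.056 ≈ 0.2481.

|G(j2)| ≈ 0.2481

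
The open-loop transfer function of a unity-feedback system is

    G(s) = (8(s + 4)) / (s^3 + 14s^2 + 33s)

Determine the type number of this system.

The denominator has 1 factor of s at the origin (free integrator), so this is a Type 1 system.

Type 1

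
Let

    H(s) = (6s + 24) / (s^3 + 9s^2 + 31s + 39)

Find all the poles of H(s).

s = -3 ± 2j, -3

The poles are the roots of the denominator s^3 + 9s^2 + 31s + 39 = 0.
Trying s = -3: the polynomial evaluates to 0, so (s + 3) is a factor.
Dividing out leaves s^2 + 6s + 13 = 0.
The quadratic formula then gives s = -3 ± 2j.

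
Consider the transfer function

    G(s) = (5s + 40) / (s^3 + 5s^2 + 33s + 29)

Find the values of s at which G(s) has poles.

The poles are the roots of the denominator s^3 + 5s^2 + 33s + 29 = 0.
Trying s = -1: the polynomial evaluates to 0, so (s + 1) is a factor.
Dividing out leaves s^2 + 4s + 29 = 0.
The quadratic formula then gives s = -2 ± 5j.

s = -2 + 5j, -2 - 5j, -1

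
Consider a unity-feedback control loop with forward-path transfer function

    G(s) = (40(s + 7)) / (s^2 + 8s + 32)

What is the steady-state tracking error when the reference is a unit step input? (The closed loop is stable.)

G(s) has no poles at the origin.
This is a Type 0 system. Kp = lim_{s→0} G(s) = 280/32 = 35/4.
e_ss = 1/(1 + Kp) = 1/(1 + 35/4) = 4/39 ≈ 0.1026.

e_ss = 0.1026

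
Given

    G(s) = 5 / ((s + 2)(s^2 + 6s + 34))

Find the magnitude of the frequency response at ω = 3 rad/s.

Substitute s = j3: numerator = 5, denominator = -4 + j111.
|G(j3)| = |5| / |-4 + j111| = 5 / 111.07 ≈ 0.04502.

|G(j3)| ≈ 0.04502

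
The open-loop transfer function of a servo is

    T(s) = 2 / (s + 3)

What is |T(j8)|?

|T(j8)| ≈ 0.2341

Substitute s = j8: numerator = 2, denominator = 3 + j8.
|T(j8)| = |2| / |3 + j8| = 2 / 8.5440 ≈ 0.2341.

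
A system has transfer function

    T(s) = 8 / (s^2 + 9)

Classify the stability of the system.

marginally stable

The denominator s^2 + 9 factors as (s^2 + 9), giving poles at s = 3j, -3j.
Since the simple pole(s) at s = ±3j lie on the jω-axis with none in the right half-plane, the system is marginally stable.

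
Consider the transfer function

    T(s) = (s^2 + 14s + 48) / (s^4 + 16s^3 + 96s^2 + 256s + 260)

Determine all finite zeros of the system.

Set the numerator to zero: s^2 + 14s + 48 = 0.
Factoring: (s + 6)(s + 8) = 0.

s = -6, -8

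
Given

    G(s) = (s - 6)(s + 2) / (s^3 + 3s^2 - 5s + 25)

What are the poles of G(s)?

The poles are the roots of the denominator s^3 + 3s^2 - 5s + 25 = 0.
Trying s = -5: the polynomial evaluates to 0, so (s + 5) is a factor.
Dividing out leaves s^2 - 2s + 5 = 0.
The quadratic formula then gives s = 1 ± 2j.

s = 1 ± 2j, -5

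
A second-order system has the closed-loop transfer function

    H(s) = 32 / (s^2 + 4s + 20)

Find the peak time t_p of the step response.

Comparing s^2 + 4s + 20 to s^2 + 2ζωₙs + ωₙ²: ωₙ = √20 ≈ 4.472 rad/s and ζ = 4/(2·√20) ≈ 0.4472.
ζωₙ = 4/2 = 2, so ω_d = ωₙ√(1−ζ²) = √(ωₙ² − (ζωₙ)²) = √(20 − 2²) = √16 = 4 rad/s.
t_p = π/ω_d = π/4 ≈ 0.7854 s.

t_p ≈ 0.7854 s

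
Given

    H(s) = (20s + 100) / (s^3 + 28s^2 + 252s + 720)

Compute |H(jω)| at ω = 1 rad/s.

Substitute s = j1: numerator = 100 + j20, denominator = 692 + j251.
|H(j1)| = |100 + j20| / |692 + j251| = 101.98 / 736.11 ≈ 0.1385.

|H(j1)| ≈ 0.1385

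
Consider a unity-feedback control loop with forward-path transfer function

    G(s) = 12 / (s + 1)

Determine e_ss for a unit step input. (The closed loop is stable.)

G(s) has no poles at the origin.
This is a Type 0 system. Kp = lim_{s→0} G(s) = 12/1.
e_ss = 1/(1 + Kp) = 1/(1 + 12) = 1/13 ≈ 0.07692.

e_ss = 0.07692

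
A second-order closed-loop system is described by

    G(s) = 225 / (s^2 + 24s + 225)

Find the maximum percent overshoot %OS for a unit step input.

Comparing s^2 + 24s + 225 to s^2 + 2ζωₙs + ωₙ²: ωₙ = 15 rad/s and ζ = 24/(2·15) = 0.8.
%OS = 100·exp(−πζ/√(1−ζ²)) = 100·exp(−π·0.8/√(1−0.8²)) ≈ 1.52%.

%OS ≈ 1.52%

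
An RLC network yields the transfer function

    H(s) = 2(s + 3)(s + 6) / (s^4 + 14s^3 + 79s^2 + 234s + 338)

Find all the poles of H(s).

The poles are the roots of the denominator s^4 + 14s^3 + 79s^2 + 234s + 338 = 0.
No real roots exist; factor into two real quadratics: (s^2 + 4s + 13)(s^2 + 10s + 26) = 0.
Each quadratic gives a conjugate pair via the quadratic formula.

s = -2 + 3j, -2 - 3j, -5 + j, -5 - j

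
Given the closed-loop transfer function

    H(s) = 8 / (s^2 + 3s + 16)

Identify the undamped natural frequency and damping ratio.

ωₙ = 4 rad/s, ζ = 0.375

Compare the denominator to the standard form s^2 + 2ζωₙs + ωₙ².
ωₙ² = 16, so ωₙ = 4 rad/s.
2ζωₙ = 3, so ζ = 3/(2·4) = 0.375.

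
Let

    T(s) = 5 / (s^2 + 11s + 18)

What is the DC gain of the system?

Set s = 0: T(0) = (5) / (18) = 5/18.

T(0) = 5/18 ≈ 0.2778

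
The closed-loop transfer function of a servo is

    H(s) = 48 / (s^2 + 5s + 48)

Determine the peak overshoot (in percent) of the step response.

Comparing s^2 + 5s + 48 to s^2 + 2ζωₙs + ωₙ²: ωₙ = √48 ≈ 6.928 rad/s and ζ = 5/(2·√48) ≈ 0.3608.
%OS = 100·exp(−πζ/√(1−ζ²)) = 100·exp(−π·0.3608/√(1−0.3608²)) ≈ 29.7%.

%OS ≈ 29.7%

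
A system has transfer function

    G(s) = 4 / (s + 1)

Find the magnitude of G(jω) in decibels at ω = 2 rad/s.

|G(j2)|_dB ≈ 5.05 dB

Substitute s = j2: numerator = 4, denominator = 1 + j2.
|G(j2)| = |4| / |1 + j2| = 4 / 2.2361 ≈ 1.789.
In decibels: 20·log₁₀(1.789) ≈ 5.05 dB.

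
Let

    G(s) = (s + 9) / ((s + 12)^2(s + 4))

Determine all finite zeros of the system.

s = -9

Set the numerator to zero: s + 9 = 0.
So s = -9.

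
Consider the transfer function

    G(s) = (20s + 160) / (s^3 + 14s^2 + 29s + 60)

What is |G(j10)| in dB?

Substitute s = j10: numerator = 160 + j200, denominator = -1340 - j710.
|G(j10)| = |160 + j200| / |-1340 - j710| = 256.12 / 1516.5 ≈ 0.1689.
In decibels: 20·log₁₀(0.1689) ≈ -15.4 dB.

|G(j10)|_dB ≈ -15.4 dB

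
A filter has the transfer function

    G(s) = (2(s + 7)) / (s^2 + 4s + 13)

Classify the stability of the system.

stable

The denominator s^2 + 4s + 13 factors as (s^2 + 4s + 13), giving poles at s = -2 + 3j, -2 - 3j.
Since all poles lie strictly in the left half-plane, the system is stable.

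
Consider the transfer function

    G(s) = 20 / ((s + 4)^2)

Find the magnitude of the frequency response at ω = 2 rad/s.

|G(j2)| = 1

Substitute s = j2: numerator = 20, denominator = 12 + j16.
|G(j2)| = |20| / |12 + j16| = 20 / 20 = 1.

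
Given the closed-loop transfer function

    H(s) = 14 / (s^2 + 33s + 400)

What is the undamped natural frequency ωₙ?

Compare the denominator to the standard form s^2 + 2ζωₙs + ωₙ².
ωₙ² = 400, so ωₙ = 20 rad/s.

ωₙ = 20 rad/s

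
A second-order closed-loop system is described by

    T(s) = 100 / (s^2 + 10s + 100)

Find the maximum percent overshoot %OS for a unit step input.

%OS ≈ 16.3%

Comparing s^2 + 10s + 100 to s^2 + 2ζωₙs + ωₙ²: ωₙ = 10 rad/s and ζ = 10/(2·10) = 0.5.
%OS = 100·exp(−πζ/√(1−ζ²)) = 100·exp(−π·0.5/√(1−0.5²)) ≈ 16.3%.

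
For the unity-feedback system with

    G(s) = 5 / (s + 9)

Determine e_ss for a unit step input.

e_ss = 0.6429

G(s) has no poles at the origin.
This is a Type 0 system. Kp = lim_{s→0} G(s) = 5/9.
e_ss = 1/(1 + Kp) = 1/(1 + 5/9) = 9/14 ≈ 0.6429.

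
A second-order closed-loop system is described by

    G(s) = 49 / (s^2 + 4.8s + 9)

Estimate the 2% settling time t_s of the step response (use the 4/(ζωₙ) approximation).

Comparing s^2 + 4.8s + 9 to s^2 + 2ζωₙs + ωₙ²: ωₙ = 3 rad/s and ζ = 4.8/(2·3) = 0.8.
ζωₙ = 4.8/2 = 2.4, so t_s ≈ 4/(ζωₙ) = 4/2.4 ≈ 1.667 s.

t_s ≈ 1.667 s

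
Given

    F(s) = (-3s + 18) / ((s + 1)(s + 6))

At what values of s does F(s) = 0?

s = 6

Set the numerator to zero: -3s + 18 = 0, i.e. -3·(s - 6) = 0.
So s = 6.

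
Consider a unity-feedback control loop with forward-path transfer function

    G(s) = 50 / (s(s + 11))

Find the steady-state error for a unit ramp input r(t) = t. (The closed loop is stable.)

G(s) has one pole at the origin.
This is a Type 1 system. Kv = lim_{s→0} s·G(s) = 50/11.
e_ss = 1/Kv = 1/(50/11) = 11/50 ≈ 0.2200.

e_ss = 0.2200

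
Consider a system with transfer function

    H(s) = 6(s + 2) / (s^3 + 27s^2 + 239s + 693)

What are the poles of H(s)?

s = -7, -11, -9

The poles are the roots of the denominator s^3 + 27s^2 + 239s + 693 = 0.
Trying s = -7: the polynomial evaluates to 0, so (s + 7) is a factor.
Dividing out leaves s^2 + 20s + 99 = 0.
Factoring the quadratic: (s + 11)(s + 9) = 0.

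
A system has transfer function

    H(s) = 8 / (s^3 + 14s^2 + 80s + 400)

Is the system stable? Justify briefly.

The denominator s^3 + 14s^2 + 80s + 400 factors as (s + 10)(s^2 + 4s + 40), giving poles at s = -10, -2 + 6j, -2 - 6j.
Since all poles lie strictly in the left half-plane, the system is stable.

stable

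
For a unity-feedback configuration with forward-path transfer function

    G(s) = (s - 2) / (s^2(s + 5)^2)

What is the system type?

The denominator has 2 factors of s at the origin (free integrators), so this is a Type 2 system.

Type 2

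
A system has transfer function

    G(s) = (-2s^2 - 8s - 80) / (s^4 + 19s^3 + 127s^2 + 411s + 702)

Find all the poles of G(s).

The poles are the roots of the denominator s^4 + 19s^3 + 127s^2 + 411s + 702 = 0.
Trying s = -9: the polynomial evaluates to 0, so (s + 9) is a factor.
Dividing out leaves s^3 + 10s^2 + 37s + 78 = 0.
This factors further as (s^2 + 4s + 13)(s + 6) = 0.

s = -2 ± 3j, -9, -6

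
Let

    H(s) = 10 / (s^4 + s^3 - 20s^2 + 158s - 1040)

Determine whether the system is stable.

unstable

The denominator s^4 + s^3 - 20s^2 + 158s - 1040 factors as (s - 5)(s + 8)(s^2 - 2s + 26), giving poles at s = 5, -8, 1 ± 5j.
Since the pole(s) at s = 5, 1 + 5j, 1 - 5j lie in the right half-plane, the system is unstable.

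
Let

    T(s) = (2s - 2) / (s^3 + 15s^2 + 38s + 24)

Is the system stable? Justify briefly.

stable

The denominator s^3 + 15s^2 + 38s + 24 factors as (s + 1)(s + 2)(s + 12), giving poles at s = -1, -2, -12.
Since all poles lie strictly in the left half-plane, the system is stable.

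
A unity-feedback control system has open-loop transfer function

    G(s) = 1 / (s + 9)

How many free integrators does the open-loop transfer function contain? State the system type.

Type 0

The denominator has no factor of s at the origin — no free integrator — so this is a Type 0 system.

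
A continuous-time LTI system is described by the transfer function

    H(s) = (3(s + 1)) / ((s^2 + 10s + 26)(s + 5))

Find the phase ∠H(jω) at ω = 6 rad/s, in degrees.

At s = j6: numerator = 3 + j18, denominator = -410 + j240.
∠H = ∠num − ∠den = 80.538° − (149.66°) = -69.12°.

∠H(j6) ≈ -69.12°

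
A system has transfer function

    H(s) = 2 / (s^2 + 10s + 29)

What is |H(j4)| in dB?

|H(j4)|_dB ≈ -26.5 dB

Substitute s = j4: numerator = 2, denominator = 13 + j40.
|H(j4)| = |2| / |13 + j40| = 2 / 42.059 ≈ 0.04755.
In decibels: 20·log₁₀(0.04755) ≈ -26.5 dB.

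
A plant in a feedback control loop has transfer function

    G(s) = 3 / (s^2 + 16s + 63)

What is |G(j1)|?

Substitute s = j1: numerator = 3, denominator = 62 + j16.
|G(j1)| = |3| / |62 + j16| = 3 / 64.031 ≈ 0.04685.

|G(j1)| ≈ 0.04685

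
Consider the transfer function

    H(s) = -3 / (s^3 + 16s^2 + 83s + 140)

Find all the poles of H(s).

The poles are the roots of the denominator s^3 + 16s^2 + 83s + 140 = 0.
Trying s = -5: the polynomial evaluates to 0, so (s + 5) is a factor.
Dividing out leaves s^2 + 11s + 28 = 0.
Factoring the quadratic: (s + 7)(s + 4) = 0.

s = -5, -7, -4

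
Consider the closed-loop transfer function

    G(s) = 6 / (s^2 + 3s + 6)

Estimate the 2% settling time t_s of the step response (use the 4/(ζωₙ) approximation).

Comparing s^2 + 3s + 6 to s^2 + 2ζωₙs + ωₙ²: ωₙ = √6 ≈ 2.449 rad/s and ζ = 3/(2·√6) ≈ 0.6124.
ζωₙ = 3/2 = 1.5, so t_s ≈ 4/(ζωₙ) = 4/1.5 ≈ 2.667 s.

t_s ≈ 2.667 s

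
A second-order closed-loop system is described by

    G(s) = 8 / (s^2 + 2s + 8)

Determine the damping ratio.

Compare the denominator to the standard form s^2 + 2ζωₙs + ωₙ².
ωₙ² = 8, so ωₙ = √8 ≈ 2.828 rad/s.
2ζωₙ = 2, so ζ = 2/(2·√8) ≈ 0.3536.
With ζ = 0.3536 the response is underdamped.

ζ ≈ 0.3536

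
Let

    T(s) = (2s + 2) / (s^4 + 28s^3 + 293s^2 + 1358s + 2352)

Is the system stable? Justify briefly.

The denominator s^4 + 28s^3 + 293s^2 + 1358s + 2352 factors as (s + 6)(s + 7)^2(s + 8), giving poles at s = -6, -7, -7, -8.
Since all poles lie strictly in the left half-plane, the system is stable.

stable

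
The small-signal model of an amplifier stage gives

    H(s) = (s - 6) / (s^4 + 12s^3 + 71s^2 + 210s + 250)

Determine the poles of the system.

s = -3 ± j, -3 ± 4j

The poles are the roots of the denominator s^4 + 12s^3 + 71s^2 + 210s + 250 = 0.
No real roots exist; factor into two real quadratics: (s^2 + 6s + 10)(s^2 + 6s + 25) = 0.
Each quadratic gives a conjugate pair via the quadratic formula.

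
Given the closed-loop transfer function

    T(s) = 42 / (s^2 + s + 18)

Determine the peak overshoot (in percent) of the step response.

Comparing s^2 + s + 18 to s^2 + 2ζωₙs + ωₙ²: ωₙ = √18 ≈ 4.243 rad/s and ζ = 1/(2·√18) ≈ 0.1179.
%OS = 100·exp(−πζ/√(1−ζ²)) = 100·exp(−π·0.1179/√(1−0.1179²)) ≈ 68.9%.

%OS ≈ 68.9%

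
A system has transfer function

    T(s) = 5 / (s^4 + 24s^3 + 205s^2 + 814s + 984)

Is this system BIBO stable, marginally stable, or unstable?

stable

The denominator s^4 + 24s^3 + 205s^2 + 814s + 984 factors as (s^2 + 10s + 41)(s + 2)(s + 12), giving poles at s = -5 ± 4j, -2, -12.
Since all poles lie strictly in the left half-plane, the system is stable.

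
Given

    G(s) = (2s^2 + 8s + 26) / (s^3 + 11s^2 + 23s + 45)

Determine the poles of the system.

s = -9, -1 ± 2j

The poles are the roots of the denominator s^3 + 11s^2 + 23s + 45 = 0.
Trying s = -9: the polynomial evaluates to 0, so (s + 9) is a factor.
Dividing out leaves s^2 + 2s + 5 = 0.
The quadratic formula then gives s = -1 ± 2j.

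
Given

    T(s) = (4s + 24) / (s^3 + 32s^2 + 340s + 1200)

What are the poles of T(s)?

s = -10, -12, -10

The poles are the roots of the denominator s^3 + 32s^2 + 340s + 1200 = 0.
Trying s = -10: the polynomial evaluates to 0, so (s + 10) is a factor.
Dividing out leaves s^2 + 22s + 120 = 0.
Factoring the quadratic: (s + 12)(s + 10) = 0.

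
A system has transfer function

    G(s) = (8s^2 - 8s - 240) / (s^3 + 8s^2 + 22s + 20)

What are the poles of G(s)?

The poles are the roots of the denominator s^3 + 8s^2 + 22s + 20 = 0.
Trying s = -2: the polynomial evaluates to 0, so (s + 2) is a factor.
Dividing out leaves s^2 + 6s + 10 = 0.
The quadratic formula then gives s = -3 ± 1j.

s = -3 ± j, -2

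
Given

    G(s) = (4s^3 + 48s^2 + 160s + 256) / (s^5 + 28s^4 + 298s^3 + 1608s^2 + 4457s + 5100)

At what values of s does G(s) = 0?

s = -8, -2 ± 2j

Set the numerator to zero: 4s^3 + 48s^2 + 160s + 256 = 0, i.e. 4·(s^3 + 12s^2 + 40s + 64) = 0.
Factoring: (s + 8)(s^2 + 4s + 8) = 0.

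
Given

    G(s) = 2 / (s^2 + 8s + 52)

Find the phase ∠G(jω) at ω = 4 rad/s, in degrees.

At s = j4: numerator = 2, denominator = 36 + j32.
∠G = ∠num − ∠den = 0° − (41.634°) = -41.63°.

∠G(j4) ≈ -41.63°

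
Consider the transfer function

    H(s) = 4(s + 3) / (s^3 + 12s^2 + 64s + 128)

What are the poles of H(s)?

The poles are the roots of the denominator s^3 + 12s^2 + 64s + 128 = 0.
Trying s = -4: the polynomial evaluates to 0, so (s + 4) is a factor.
Dividing out leaves s^2 + 8s + 32 = 0.
The quadratic formula then gives s = -4 ± 4j.

s = -4 + 4j, -4 - 4j, -4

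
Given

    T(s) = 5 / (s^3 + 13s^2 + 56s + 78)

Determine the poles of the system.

s = -5 + j, -5 - j, -3

The poles are the roots of the denominator s^3 + 13s^2 + 56s + 78 = 0.
Trying s = -3: the polynomial evaluates to 0, so (s + 3) is a factor.
Dividing out leaves s^2 + 10s + 26 = 0.
The quadratic formula then gives s = -5 ± 1j.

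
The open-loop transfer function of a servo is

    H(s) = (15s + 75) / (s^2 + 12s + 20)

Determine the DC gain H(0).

H(0) = 15/4 ≈ 3.750

Set s = 0: H(0) = (75) / (20) = 15/4.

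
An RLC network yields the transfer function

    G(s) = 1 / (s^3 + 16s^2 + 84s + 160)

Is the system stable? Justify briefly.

stable

The denominator s^3 + 16s^2 + 84s + 160 factors as (s^2 + 8s + 20)(s + 8), giving poles at s = -4 ± 2j, -8.
Since all poles lie strictly in the left half-plane, the system is stable.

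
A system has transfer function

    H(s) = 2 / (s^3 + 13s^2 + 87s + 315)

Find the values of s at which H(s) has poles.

s = -3 + 6j, -3 - 6j, -7

The poles are the roots of the denominator s^3 + 13s^2 + 87s + 315 = 0.
Trying s = -7: the polynomial evaluates to 0, so (s + 7) is a factor.
Dividing out leaves s^2 + 6s + 45 = 0.
The quadratic formula then gives s = -3 ± 6j.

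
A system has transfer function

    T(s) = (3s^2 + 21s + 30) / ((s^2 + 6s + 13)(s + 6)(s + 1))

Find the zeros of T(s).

Set the numerator to zero: 3s^2 + 21s + 30 = 0, i.e. 3·(s^2 + 7s + 10) = 0.
Factoring: (s + 2)(s + 5) = 0.

s = -2, -5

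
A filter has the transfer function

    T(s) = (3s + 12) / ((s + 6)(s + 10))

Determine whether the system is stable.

The poles can be read from the denominator factors: s = -6, -10.
Since all poles lie strictly in the left half-plane, the system is stable.

stable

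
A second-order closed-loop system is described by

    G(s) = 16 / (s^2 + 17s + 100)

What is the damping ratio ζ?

Compare the denominator to the standard form s^2 + 2ζωₙs + ωₙ².
ωₙ² = 100, so ωₙ = 10 rad/s.
2ζωₙ = 17, so ζ = 17/(2·10) = 0.85.
With ζ = 0.85 the response is underdamped.

ζ = 0.85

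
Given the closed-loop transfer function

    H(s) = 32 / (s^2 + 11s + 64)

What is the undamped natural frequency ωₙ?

ωₙ = 8 rad/s

Compare the denominator to the standard form s^2 + 2ζωₙs + ωₙ².
ωₙ² = 64, so ωₙ = 8 rad/s.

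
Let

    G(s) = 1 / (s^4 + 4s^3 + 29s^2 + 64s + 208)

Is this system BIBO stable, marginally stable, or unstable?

marginally stable

The denominator s^4 + 4s^3 + 29s^2 + 64s + 208 factors as (s^2 + 16)(s^2 + 4s + 13), giving poles at s = 4j, -4j, -2 + 3j, -2 - 3j.
Since the simple pole(s) at s = 4j, -4j lie on the jω-axis with none in the right half-plane, the system is marginally stable.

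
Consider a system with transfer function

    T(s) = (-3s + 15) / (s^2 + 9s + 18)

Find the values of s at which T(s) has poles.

s = -6, -3

The poles are the roots of the denominator s^2 + 9s + 18 = 0.
Factoring: (s + 6)(s + 3) = 0, so s = -6 and s = -3.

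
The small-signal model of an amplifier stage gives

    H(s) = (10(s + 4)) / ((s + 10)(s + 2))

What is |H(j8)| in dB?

Substitute s = j8: numerator = 40 + j80, denominator = -44 + j96.
|H(j8)| = |40 + j80| / |-44 + j96| = 89.443 / 105.60 ≈ 0.8470.
In decibels: 20·log₁₀(0.8470) ≈ -1.44 dB.

|H(j8)|_dB ≈ -1.44 dB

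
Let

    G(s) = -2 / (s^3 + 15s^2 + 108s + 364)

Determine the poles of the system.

s = -4 + 6j, -4 - 6j, -7

The poles are the roots of the denominator s^3 + 15s^2 + 108s + 364 = 0.
Trying s = -7: the polynomial evaluates to 0, so (s + 7) is a factor.
Dividing out leaves s^2 + 8s + 52 = 0.
The quadratic formula then gives s = -4 ± 6j.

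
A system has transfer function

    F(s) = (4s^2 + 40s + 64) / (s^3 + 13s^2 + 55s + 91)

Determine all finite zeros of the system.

s = -8, -2

Set the numerator to zero: 4s^2 + 40s + 64 = 0, i.e. 4·(s^2 + 10s + 16) = 0.
Factoring: (s + 8)(s + 2) = 0.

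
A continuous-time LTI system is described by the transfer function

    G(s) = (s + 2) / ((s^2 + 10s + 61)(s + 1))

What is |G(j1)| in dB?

|G(j1)|_dB ≈ -31.7 dB

Substitute s = j1: numerator = 2 + j1, denominator = 50 + j70.
|G(j1)| = |2 + j1| / |50 + j70| = 2.2361 / 86.023 ≈ 0.02599.
In decibels: 20·log₁₀(0.02599) ≈ -31.7 dB.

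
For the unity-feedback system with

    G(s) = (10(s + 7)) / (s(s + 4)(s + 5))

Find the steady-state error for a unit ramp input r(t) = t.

G(s) has one pole at the origin.
This is a Type 1 system. Kv = lim_{s→0} s·G(s) = 70/20 = 7/2.
e_ss = 1/Kv = 1/(7/2) = 2/7 ≈ 0.2857.

e_ss = 0.2857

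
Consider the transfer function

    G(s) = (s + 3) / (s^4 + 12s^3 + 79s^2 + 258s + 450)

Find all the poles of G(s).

s = -3 + 4j, -3 - 4j, -3 + 3j, -3 - 3j

The poles are the roots of the denominator s^4 + 12s^3 + 79s^2 + 258s + 450 = 0.
No real roots exist; factor into two real quadratics: (s^2 + 6s + 25)(s^2 + 6s + 18) = 0.
Each quadratic gives a conjugate pair via the quadratic formula.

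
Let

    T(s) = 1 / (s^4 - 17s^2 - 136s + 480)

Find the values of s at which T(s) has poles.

s = -4 + 4j, -4 - 4j, 3, 5

The poles are the roots of the denominator s^4 - 17s^2 - 136s + 480 = 0.
Trying s = 3: the polynomial evaluates to 0, so (s - 3) is a factor.
Dividing out leaves s^3 + 3s^2 - 8s - 160 = 0.
This factors further as (s^2 + 8s + 32)(s - 5) = 0.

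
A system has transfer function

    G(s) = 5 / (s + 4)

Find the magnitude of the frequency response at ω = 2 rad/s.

Substitute s = j2: numerator = 5, denominator = 4 + j2.
|G(j2)| = |5| / |4 + j2| = 5 / 4.4721 ≈ 1.118.

|G(j2)| ≈ 1.118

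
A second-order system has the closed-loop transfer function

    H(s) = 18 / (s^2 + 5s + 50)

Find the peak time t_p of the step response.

Comparing s^2 + 5s + 50 to s^2 + 2ζωₙs + ωₙ²: ωₙ = √50 ≈ 7.071 rad/s and ζ = 5/(2·√50) ≈ 0.3536.
ζωₙ = 5/2 = 2.5, so ω_d = ωₙ√(1−ζ²) = √(ωₙ² − (ζωₙ)²) = √(50 − 2.5²) = √43.75 ≈ 6.614 rad/s.
t_p = π/ω_d = π/6.614 ≈ 0.4750 s.

t_p ≈ 0.4750 s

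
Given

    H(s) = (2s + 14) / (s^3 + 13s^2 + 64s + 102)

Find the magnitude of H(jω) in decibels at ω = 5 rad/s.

|H(j5)|_dB ≈ -24.7 dB

Substitute s = j5: numerator = 14 + j10, denominator = -223 + j195.
|H(j5)| = |14 + j10| / |-223 + j195| = 17.205 / 296.23 ≈ 0.05808.
In decibels: 20·log₁₀(0.05808) ≈ -24.7 dB.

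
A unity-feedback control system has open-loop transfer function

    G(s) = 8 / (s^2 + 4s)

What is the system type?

Type 1

Factor s from the denominator: s^2 + 4s = s·(s + 4).
There is 1 pole at the origin, so the system is Type 1.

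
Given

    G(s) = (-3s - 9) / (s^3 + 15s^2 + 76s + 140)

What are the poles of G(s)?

The poles are the roots of the denominator s^3 + 15s^2 + 76s + 140 = 0.
Trying s = -7: the polynomial evaluates to 0, so (s + 7) is a factor.
Dividing out leaves s^2 + 8s + 20 = 0.
The quadratic formula then gives s = -4 ± 2j.

s = -4 + 2j, -4 - 2j, -7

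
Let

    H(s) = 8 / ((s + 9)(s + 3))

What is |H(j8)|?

|H(j8)| ≈ 0.07776

Substitute s = j8: numerator = 8, denominator = -37 + j96.
|H(j8)| = |8| / |-37 + j96| = 8 / 102.88 ≈ 0.07776.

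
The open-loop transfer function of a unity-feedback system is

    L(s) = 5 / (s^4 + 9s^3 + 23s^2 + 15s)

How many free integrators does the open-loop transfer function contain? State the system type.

Type 1

Factor s from the denominator: s^4 + 9s^3 + 23s^2 + 15s = s·(s^3 + 9s^2 + 23s + 15).
There is 1 pole at the origin, so the system is Type 1.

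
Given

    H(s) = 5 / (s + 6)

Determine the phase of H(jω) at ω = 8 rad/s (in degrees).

At s = j8: numerator = 5, denominator = 6 + j8.
∠H = ∠num − ∠den = 0° − (53.130°) = -53.13°.

∠H(j8) ≈ -53.13°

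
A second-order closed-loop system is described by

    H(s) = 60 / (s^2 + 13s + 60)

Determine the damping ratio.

Compare the denominator to the standard form s^2 + 2ζωₙs + ωₙ².
ωₙ² = 60, so ωₙ = √60 ≈ 7.746 rad/s.
2ζωₙ = 13, so ζ = 13/(2·√60) ≈ 0.8391.
With ζ = 0.8391 the response is underdamped.

ζ ≈ 0.8391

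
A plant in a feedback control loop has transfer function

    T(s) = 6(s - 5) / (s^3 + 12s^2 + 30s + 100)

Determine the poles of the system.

s = -1 + 3j, -1 - 3j, -10

The poles are the roots of the denominator s^3 + 12s^2 + 30s + 100 = 0.
Trying s = -10: the polynomial evaluates to 0, so (s + 10) is a factor.
Dividing out leaves s^2 + 2s + 10 = 0.
The quadratic formula then gives s = -1 ± 3j.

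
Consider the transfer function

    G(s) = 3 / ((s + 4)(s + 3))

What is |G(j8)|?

|G(j8)| ≈ 0.03926

Substitute s = j8: numerator = 3, denominator = -52 + j56.
|G(j8)| = |3| / |-52 + j56| = 3 / 76.420 ≈ 0.03926.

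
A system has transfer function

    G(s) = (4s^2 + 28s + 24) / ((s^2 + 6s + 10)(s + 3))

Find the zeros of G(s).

Set the numerator to zero: 4s^2 + 28s + 24 = 0, i.e. 4·(s^2 + 7s + 6) = 0.
Factoring: (s + 6)(s + 1) = 0.

s = -6, -1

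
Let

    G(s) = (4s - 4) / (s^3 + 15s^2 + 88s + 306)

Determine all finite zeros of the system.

s = 1

Set the numerator to zero: 4s - 4 = 0, i.e. 4·(s - 1) = 0.
So s = 1.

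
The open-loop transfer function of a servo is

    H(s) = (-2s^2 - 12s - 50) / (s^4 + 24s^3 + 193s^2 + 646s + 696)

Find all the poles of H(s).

s = -5 ± 2j, -2, -12

The poles are the roots of the denominator s^4 + 24s^3 + 193s^2 + 646s + 696 = 0.
Trying s = -2: the polynomial evaluates to 0, so (s + 2) is a factor.
Dividing out leaves s^3 + 22s^2 + 149s + 348 = 0.
This factors further as (s^2 + 10s + 29)(s + 12) = 0.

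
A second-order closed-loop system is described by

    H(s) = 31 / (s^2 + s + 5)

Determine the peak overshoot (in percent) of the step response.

%OS ≈ 48.6%

Comparing s^2 + s + 5 to s^2 + 2ζωₙs + ωₙ²: ωₙ = √5 ≈ 2.236 rad/s and ζ = 1/(2·√5) ≈ 0.2236.
%OS = 100·exp(−πζ/√(1−ζ²)) = 100·exp(−π·0.2236/√(1−0.2236²)) ≈ 48.6%.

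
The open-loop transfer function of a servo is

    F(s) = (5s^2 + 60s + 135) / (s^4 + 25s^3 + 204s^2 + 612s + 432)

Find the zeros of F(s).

Set the numerator to zero: 5s^2 + 60s + 135 = 0, i.e. 5·(s^2 + 12s + 27) = 0.
Factoring: (s + 3)(s + 9) = 0.

s = -3, -9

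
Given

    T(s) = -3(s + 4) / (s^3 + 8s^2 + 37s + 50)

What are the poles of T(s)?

The poles are the roots of the denominator s^3 + 8s^2 + 37s + 50 = 0.
Trying s = -2: the polynomial evaluates to 0, so (s + 2) is a factor.
Dividing out leaves s^2 + 6s + 25 = 0.
The quadratic formula then gives s = -3 ± 4j.

s = -3 + 4j, -3 - 4j, -2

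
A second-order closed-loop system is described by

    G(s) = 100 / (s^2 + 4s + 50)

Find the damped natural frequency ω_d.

ω_d ≈ 6.782 rad/s

Comparing s^2 + 4s + 50 to s^2 + 2ζωₙs + ωₙ²: ωₙ = √50 ≈ 7.071 rad/s and ζ = 4/(2·√50) ≈ 0.2828.
ζωₙ = 4/2 = 2, so ω_d = ωₙ√(1−ζ²) = √(ωₙ² − (ζωₙ)²) = √(50 − 2²) = √46 ≈ 6.782 rad/s.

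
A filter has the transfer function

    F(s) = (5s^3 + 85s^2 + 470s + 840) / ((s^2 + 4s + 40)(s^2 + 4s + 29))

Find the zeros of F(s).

Set the numerator to zero: 5s^3 + 85s^2 + 470s + 840 = 0, i.e. 5·(s^3 + 17s^2 + 94s + 168) = 0.
Factoring: (s + 7)(s + 6)(s + 4) = 0.

s = -7, -6, -4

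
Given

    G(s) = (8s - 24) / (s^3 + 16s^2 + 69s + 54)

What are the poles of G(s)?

The poles are the roots of the denominator s^3 + 16s^2 + 69s + 54 = 0.
Trying s = -9: the polynomial evaluates to 0, so (s + 9) is a factor.
Dividing out leaves s^2 + 7s + 6 = 0.
Factoring the quadratic: (s + 1)(s + 6) = 0.

s = -9, -1, -6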